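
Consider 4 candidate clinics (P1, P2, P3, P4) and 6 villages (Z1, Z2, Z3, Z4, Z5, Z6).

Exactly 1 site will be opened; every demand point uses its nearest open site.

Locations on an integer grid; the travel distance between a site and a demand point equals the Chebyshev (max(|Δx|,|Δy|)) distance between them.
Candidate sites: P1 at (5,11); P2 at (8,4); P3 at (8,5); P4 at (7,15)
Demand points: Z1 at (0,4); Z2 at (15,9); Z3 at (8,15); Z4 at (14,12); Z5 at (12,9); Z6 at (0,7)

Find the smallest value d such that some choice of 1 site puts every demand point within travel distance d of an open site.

Open {P1}.
  Farthest demand point is Z2 at travel distance 10 (to P1); all others are ≤ 10.
With {P3} the worst case is 10.
With {P2} the worst case is 11.
No size-1 selection achieves below 10.

10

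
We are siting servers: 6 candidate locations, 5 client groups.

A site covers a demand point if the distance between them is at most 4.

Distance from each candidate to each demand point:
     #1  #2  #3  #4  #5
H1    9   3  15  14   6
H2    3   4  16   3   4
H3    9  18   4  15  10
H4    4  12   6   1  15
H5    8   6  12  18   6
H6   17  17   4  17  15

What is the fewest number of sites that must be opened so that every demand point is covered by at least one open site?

Coverage sets (demand points within 4 of each site):
  H1: {#2}
  H2: {#1, #2, #4, #5}
  H3: {#3}
  H4: {#1, #4}
  H5: {}
  H6: {#3}
No single site covers all 5 demand points.
But {H2, H3} covers everything, so the minimum is 2.

2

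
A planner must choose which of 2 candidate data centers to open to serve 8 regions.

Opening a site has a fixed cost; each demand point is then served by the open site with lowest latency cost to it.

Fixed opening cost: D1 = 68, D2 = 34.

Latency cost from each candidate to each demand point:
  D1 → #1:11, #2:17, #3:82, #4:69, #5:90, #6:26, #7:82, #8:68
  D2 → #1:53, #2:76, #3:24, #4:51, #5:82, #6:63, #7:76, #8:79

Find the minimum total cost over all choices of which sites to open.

Open {D1, D2}: assign each demand point to its cheapest open site.
  #1→D1 11, #2→D1 17, #3→D2 24, #4→D2 51, #5→D2 82, #6→D1 26, #7→D2 76, #8→D1 68
  latency cost 355, fixed 102 → total 457.
Compare {D1}: latency cost 445 + fixed 68 = 513.
Compare {D2}: latency cost 504 + fixed 34 = 538.

457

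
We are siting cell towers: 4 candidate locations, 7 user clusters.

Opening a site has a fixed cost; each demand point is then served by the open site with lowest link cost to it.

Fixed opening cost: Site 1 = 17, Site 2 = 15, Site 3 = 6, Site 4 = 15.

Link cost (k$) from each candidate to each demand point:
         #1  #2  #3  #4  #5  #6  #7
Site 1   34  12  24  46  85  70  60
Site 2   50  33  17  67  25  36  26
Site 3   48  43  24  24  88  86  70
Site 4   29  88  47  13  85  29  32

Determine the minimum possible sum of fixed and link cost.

Open {Site 1, Site 2, Site 4}: assign each demand point to its cheapest open site.
  #1→Site 4 29, #2→Site 1 12, #3→Site 2 17, #4→Site 4 13, #5→Site 2 25, #6→Site 4 29, #7→Site 2 26
  link cost 151, fixed 47 → total 198.
Compare {Site 2, Site 4}: link cost 172 + fixed 30 = 202.
Compare {Site 1, Site 2, Site 3, Site 4}: link cost 151 + fixed 53 = 204.
Compare {Site 2, Site 3, Site 4}: link cost 172 + fixed 36 = 208.
All other subsets cost ≥ 202. Minimum total cost: 198.

198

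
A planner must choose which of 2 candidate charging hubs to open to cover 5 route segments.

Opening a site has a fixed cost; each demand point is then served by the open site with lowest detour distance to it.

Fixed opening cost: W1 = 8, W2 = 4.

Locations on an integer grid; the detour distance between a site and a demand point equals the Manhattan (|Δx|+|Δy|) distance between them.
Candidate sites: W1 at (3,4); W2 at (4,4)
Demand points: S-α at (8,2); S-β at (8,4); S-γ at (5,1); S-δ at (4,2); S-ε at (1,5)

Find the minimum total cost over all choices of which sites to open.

24

Open {W2}: assign each demand point to its cheapest open site.
  S-α→W2 6, S-β→W2 4, S-γ→W2 4, S-δ→W2 2, S-ε→W2 4
  detour distance 20, fixed 4 → total 24.
Compare {W1}: detour distance 23 + fixed 8 = 31.
Compare {W1, W2}: detour distance 19 + fixed 12 = 31.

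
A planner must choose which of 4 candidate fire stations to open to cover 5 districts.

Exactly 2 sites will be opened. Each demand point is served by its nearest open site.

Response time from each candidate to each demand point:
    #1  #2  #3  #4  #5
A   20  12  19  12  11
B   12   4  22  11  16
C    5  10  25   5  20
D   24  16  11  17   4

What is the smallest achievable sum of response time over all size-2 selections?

35

Open {C, D}.
  #1→C 5, #2→C 10, #3→D 11, #4→C 5, #5→D 4  ⇒ total 35.
Compare {B, D}: total 42.
Compare {A, C}: total 50.
No size-2 selection does better; minimum is 35.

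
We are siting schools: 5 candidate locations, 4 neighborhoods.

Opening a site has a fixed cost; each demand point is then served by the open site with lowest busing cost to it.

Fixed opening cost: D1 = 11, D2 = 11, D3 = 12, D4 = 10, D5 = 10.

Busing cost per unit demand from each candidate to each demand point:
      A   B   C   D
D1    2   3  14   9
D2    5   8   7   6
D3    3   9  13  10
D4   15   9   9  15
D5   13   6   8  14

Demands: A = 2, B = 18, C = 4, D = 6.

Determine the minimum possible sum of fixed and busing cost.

Open {D1, D2}: assign each demand point to its cheapest open site.
  A→D1 2×2=4, B→D1 18×3=54, C→D2 4×7=28, D→D2 6×6=36
  busing cost 122, fixed 22 → total 144.
Compare {D1, D2, D4}: busing cost 122 + fixed 32 = 154.
Compare {D1, D2, D5}: busing cost 122 + fixed 32 = 154.
Compare {D1, D2, D3}: busing cost 122 + fixed 34 = 156.
All other subsets cost ≥ 154. Minimum total cost: 144.

144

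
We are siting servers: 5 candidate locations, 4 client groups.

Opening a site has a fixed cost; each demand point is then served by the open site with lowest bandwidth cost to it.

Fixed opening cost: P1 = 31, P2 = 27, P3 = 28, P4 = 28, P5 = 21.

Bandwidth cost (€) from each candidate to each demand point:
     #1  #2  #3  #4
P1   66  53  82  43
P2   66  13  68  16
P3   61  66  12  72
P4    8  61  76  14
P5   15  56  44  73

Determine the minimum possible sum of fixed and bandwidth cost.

130

Open {P2, P3, P4}: assign each demand point to its cheapest open site.
  #1→P4 8, #2→P2 13, #3→P3 12, #4→P4 14
  bandwidth cost 47, fixed 83 → total 130.
Compare {P2, P3, P5}: bandwidth cost 56 + fixed 76 = 132.
Compare {P2, P5}: bandwidth cost 88 + fixed 48 = 136.
Compare {P3, P4}: bandwidth cost 95 + fixed 56 = 151.
All other subsets cost ≥ 132. Minimum total cost: 130.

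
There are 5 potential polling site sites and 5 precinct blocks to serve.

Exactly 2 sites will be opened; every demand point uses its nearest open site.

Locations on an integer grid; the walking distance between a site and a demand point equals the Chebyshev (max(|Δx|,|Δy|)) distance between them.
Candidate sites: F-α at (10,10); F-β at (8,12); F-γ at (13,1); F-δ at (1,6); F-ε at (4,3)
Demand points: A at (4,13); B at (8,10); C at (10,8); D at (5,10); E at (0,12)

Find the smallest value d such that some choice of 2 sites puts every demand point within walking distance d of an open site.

6

Open {F-α, F-δ}.
  Farthest demand point is A at walking distance 6 (to F-α); all others are ≤ 6.
With {F-β, F-δ} the worst case is 6.
With {F-γ, F-δ} the worst case is 7.
No size-2 selection achieves below 6.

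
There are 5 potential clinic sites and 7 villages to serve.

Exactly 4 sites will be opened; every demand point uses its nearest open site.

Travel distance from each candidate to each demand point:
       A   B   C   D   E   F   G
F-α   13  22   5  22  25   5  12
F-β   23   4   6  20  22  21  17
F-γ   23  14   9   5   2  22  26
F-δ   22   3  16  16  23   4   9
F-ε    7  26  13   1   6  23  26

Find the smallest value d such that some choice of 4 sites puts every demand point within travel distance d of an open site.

9

Open {F-α, F-β, F-δ, F-ε}.
  Farthest demand point is G at travel distance 9 (to F-δ); all others are ≤ 9.
With {F-α, F-γ, F-δ, F-ε} the worst case is 9.
With {F-β, F-γ, F-δ, F-ε} the worst case is 9.
No size-4 selection achieves below 9.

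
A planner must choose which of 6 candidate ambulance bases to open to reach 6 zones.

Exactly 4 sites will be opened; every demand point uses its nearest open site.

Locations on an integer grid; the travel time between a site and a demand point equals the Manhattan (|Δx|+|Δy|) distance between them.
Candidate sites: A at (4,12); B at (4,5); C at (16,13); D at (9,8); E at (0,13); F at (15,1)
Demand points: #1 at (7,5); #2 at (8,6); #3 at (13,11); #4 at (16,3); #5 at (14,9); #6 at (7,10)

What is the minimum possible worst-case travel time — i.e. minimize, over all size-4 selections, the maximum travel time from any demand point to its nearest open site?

Open {A, B, C, F}.
  Farthest demand point is #5 at travel time 6 (to C); all others are ≤ 6.
With {A, C, D, F} the worst case is 6.
With {B, C, D, F} the worst case is 6.
No size-4 selection achieves below 6.

6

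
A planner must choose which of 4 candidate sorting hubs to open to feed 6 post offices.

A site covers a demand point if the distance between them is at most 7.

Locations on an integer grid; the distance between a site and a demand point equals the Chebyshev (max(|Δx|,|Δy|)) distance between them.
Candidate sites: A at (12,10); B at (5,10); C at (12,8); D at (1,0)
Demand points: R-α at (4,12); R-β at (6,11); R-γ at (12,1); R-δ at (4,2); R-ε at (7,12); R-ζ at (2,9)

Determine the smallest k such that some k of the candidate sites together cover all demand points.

3

Coverage sets (demand points within 7 of each site):
  A: {R-β, R-ε}
  B: {R-α, R-β, R-ε, R-ζ}
  C: {R-β, R-γ, R-ε}
  D: {R-δ}
No 2 sites suffice: every size-2 union leaves at least one demand point uncovered.
But {B, C, D} covers everything, so the minimum is 3.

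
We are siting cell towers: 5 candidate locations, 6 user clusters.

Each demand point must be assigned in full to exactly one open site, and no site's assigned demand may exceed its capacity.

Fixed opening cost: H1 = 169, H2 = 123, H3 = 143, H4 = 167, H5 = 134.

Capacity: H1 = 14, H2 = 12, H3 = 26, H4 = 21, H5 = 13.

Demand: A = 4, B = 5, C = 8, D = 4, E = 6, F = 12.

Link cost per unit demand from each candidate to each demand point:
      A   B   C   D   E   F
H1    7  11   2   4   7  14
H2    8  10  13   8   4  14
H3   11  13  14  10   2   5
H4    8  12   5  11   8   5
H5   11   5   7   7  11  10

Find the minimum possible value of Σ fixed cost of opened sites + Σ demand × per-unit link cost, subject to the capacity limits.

514

Open {H3, H5}; cheapest assignment that respects the capacities:
  H3 (cap 26, load 26): A, D, E, F — cost 4×11 + 4×10 + 6×2 + 12×5 = 156
  H5 (cap 13, load 13): B, C — cost 5×5 + 8×7 = 81
  Shipping 237, fixed 277 → total 514.
  Any other capacity-feasible assignment to {H3, H5} ships for at least 237.
Compare {H1, H3}: its best feasible assignment gives total 539.
Compare {H3, H4}: its best feasible assignment gives total 554.
Every other set of open sites that can feasibly serve all demand totals ≥ 539 even under its best assignment. Minimum: 514.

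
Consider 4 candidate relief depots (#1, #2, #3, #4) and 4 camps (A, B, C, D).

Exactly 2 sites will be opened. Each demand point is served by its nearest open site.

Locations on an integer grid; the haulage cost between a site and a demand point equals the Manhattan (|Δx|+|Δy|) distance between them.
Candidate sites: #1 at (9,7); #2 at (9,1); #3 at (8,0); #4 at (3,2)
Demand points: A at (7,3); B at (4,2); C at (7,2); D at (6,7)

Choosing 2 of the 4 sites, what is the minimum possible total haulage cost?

13

Open {#1, #4}.
  A→#4 5, B→#4 1, C→#4 4, D→#1 3  ⇒ total 13.
Compare {#1, #2}: total 16.
Compare {#1, #3}: total 16.
No size-2 selection does better; minimum is 13.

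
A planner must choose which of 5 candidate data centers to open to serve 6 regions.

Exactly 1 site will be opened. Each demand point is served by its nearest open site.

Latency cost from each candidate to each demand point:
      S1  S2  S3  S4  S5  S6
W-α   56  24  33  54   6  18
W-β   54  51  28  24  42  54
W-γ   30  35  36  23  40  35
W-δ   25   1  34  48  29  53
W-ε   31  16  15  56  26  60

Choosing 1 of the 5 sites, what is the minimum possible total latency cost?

190

Open {W-δ}.
  S1→W-δ 25, S2→W-δ 1, S3→W-δ 34, S4→W-δ 48, S5→W-δ 29, S6→W-δ 53  ⇒ total 190.
Compare {W-α}: total 191.
Compare {W-γ}: total 199.
No size-1 selection does better; minimum is 190.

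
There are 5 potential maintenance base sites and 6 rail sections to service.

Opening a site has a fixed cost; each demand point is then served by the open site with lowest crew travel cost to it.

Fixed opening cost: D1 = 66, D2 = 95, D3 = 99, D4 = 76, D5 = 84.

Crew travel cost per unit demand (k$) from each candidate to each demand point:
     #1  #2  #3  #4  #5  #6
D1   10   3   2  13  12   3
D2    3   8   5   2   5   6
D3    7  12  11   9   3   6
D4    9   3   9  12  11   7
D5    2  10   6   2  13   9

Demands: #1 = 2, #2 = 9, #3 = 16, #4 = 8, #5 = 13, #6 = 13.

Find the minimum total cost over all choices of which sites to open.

Open {D1, D2}: assign each demand point to its cheapest open site.
  #1→D2 2×3=6, #2→D1 9×3=27, #3→D1 16×2=32, #4→D2 8×2=16, #5→D2 13×5=65, #6→D1 13×3=39
  crew travel cost 185, fixed 161 → total 346.
Compare {D1, D3}: crew travel cost 223 + fixed 165 = 388.
Compare {D1, D3, D5}: crew travel cost 157 + fixed 249 = 406.
Compare {D2}: crew travel cost 317 + fixed 95 = 412.
All other subsets cost ≥ 388. Minimum total cost: 346.

346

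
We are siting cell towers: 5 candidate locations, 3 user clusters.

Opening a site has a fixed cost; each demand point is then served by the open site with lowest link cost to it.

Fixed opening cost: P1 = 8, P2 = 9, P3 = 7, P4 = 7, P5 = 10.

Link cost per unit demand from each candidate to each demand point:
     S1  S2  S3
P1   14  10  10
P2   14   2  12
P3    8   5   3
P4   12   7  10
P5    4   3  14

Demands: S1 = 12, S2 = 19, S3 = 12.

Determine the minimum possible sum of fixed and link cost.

Open {P2, P3, P5}: assign each demand point to its cheapest open site.
  S1→P5 12×4=48, S2→P2 19×2=38, S3→P3 12×3=36
  link cost 122, fixed 26 → total 148.
Compare {P2, P3, P4, P5}: link cost 122 + fixed 33 = 155.
Compare {P1, P2, P3, P5}: link cost 122 + fixed 34 = 156.
Compare {P3, P5}: link cost 141 + fixed 17 = 158.
All other subsets cost ≥ 155. Minimum total cost: 148.

148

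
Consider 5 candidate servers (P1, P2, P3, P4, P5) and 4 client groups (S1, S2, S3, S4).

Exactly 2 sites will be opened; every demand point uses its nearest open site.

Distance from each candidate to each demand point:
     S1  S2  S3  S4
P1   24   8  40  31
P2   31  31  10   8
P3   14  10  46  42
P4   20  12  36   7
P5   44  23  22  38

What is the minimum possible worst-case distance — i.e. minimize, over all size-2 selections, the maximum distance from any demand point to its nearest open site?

14

Open {P2, P3}.
  Farthest demand point is S1 at distance 14 (to P3); all others are ≤ 14.
With {P2, P4} the worst case is 20.
With {P4, P5} the worst case is 22.
No size-2 selection achieves below 14.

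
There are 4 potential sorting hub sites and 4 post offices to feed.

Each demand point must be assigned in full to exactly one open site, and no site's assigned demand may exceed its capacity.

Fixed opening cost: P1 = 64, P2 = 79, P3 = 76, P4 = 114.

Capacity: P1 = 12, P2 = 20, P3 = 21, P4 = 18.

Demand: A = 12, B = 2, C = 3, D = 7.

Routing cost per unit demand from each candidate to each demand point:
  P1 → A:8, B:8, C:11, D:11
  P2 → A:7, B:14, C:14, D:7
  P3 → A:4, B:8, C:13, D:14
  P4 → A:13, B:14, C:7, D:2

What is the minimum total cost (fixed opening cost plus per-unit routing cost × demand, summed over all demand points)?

Open {P3, P4}; cheapest assignment that respects the capacities:
  P3 (cap 21, load 14): A, B — cost 12×4 + 2×8 = 64
  P4 (cap 18, load 10): C, D — cost 3×7 + 7×2 = 35
  Shipping 99, fixed 190 → total 289.
  Any other capacity-feasible assignment to {P3, P4} ships for at least 99.
Compare {P2, P3}: its best feasible assignment gives total 307.
Compare {P1, P3}: its best feasible assignment gives total 314.
Every other set of open sites that can feasibly serve all demand totals ≥ 307 even under its best assignment. Minimum: 289.

289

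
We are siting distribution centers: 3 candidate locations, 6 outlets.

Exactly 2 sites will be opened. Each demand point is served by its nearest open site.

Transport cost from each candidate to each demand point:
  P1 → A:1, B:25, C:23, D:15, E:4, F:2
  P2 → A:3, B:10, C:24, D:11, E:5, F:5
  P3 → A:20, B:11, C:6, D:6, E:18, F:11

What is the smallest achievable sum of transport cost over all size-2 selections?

Open {P1, P3}.
  A→P1 1, B→P3 11, C→P3 6, D→P3 6, E→P1 4, F→P1 2  ⇒ total 30.
Compare {P2, P3}: total 35.
Compare {P1, P2}: total 51.

30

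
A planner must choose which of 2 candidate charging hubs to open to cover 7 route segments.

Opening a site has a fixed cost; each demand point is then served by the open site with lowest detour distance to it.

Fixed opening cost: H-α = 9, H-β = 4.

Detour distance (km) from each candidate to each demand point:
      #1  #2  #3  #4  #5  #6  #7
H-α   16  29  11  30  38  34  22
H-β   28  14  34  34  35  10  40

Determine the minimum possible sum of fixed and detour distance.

151

Open {H-α, H-β}: assign each demand point to its cheapest open site.
  #1→H-α 16, #2→H-β 14, #3→H-α 11, #4→H-α 30, #5→H-β 35, #6→H-β 10, #7→H-α 22
  detour distance 138, fixed 13 → total 151.
Compare {H-α}: detour distance 180 + fixed 9 = 189.
Compare {H-β}: detour distance 195 + fixed 4 = 199.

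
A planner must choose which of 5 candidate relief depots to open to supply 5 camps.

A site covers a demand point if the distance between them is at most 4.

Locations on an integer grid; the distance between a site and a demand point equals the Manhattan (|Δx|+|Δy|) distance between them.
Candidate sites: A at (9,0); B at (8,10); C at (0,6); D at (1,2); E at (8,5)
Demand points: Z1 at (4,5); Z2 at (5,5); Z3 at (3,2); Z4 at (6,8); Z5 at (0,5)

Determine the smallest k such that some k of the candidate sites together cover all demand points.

Coverage sets (demand points within 4 of each site):
  A: {}
  B: {Z4}
  C: {Z5}
  D: {Z3, Z5}
  E: {Z1, Z2}
No 2 sites suffice: every size-2 union leaves at least one demand point uncovered.
But {B, D, E} covers everything, so the minimum is 3.

3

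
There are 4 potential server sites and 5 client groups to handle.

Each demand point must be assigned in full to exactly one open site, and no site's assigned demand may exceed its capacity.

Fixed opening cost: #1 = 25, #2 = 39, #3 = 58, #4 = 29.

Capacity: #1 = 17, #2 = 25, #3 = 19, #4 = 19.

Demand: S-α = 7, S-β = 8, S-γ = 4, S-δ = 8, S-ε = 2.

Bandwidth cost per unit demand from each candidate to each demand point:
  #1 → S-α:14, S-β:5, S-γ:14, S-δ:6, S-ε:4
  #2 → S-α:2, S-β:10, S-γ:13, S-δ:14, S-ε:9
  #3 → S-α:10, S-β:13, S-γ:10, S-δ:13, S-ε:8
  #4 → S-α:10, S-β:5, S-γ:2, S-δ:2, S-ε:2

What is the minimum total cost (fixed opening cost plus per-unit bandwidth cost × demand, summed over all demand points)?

Open {#1, #2, #4}; cheapest assignment that respects the capacities:
  #1 (cap 17, load 8): S-β — cost 8×5 = 40
  #2 (cap 25, load 7): S-α — cost 7×2 = 14
  #4 (cap 19, load 14): S-γ, S-δ, S-ε — cost 4×2 + 8×2 + 2×2 = 28
  Shipping 82, fixed 93 → total 175.
  Any other capacity-feasible assignment to {#1, #2, #4} ships for at least 82.
Compare {#2, #4}: its best feasible assignment gives total 190.
Compare {#1, #4}: its best feasible assignment gives total 196.
Every other set of open sites that can feasibly serve all demand totals ≥ 190 even under its best assignment. Minimum: 175.

175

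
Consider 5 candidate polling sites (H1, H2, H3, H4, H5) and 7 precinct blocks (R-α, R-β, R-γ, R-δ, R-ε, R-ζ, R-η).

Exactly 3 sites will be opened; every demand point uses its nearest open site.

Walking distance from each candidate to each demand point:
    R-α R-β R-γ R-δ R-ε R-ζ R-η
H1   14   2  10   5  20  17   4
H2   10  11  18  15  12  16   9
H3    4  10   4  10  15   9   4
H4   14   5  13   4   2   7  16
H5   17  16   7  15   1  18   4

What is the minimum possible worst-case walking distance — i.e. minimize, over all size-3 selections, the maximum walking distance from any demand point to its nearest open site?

7

Open {H1, H3, H4}.
  Farthest demand point is R-ζ at walking distance 7 (to H4); all others are ≤ 7.
With {H2, H3, H4} the worst case is 7.
With {H3, H4, H5} the worst case is 7.
No size-3 selection achieves below 7.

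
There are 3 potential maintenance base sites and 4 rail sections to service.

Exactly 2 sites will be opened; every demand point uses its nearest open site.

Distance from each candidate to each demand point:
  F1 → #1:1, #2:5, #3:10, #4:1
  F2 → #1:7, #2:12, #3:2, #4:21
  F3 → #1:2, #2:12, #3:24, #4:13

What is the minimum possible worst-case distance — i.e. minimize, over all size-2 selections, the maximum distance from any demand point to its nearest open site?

5

Open {F1, F2}.
  Farthest demand point is #2 at distance 5 (to F1); all others are ≤ 5.
With {F1, F3} the worst case is 10.
With {F2, F3} the worst case is 13.
No size-2 selection achieves below 5.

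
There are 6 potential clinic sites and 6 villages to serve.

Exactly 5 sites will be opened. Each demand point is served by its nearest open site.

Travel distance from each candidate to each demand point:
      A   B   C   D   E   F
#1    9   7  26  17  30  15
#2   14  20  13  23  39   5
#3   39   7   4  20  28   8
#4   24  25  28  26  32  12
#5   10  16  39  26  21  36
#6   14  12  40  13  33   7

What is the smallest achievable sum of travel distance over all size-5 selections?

59

Open {#1, #2, #3, #5, #6}.
  A→#1 9, B→#1 7, C→#3 4, D→#6 13, E→#5 21, F→#2 5  ⇒ total 59.
Compare {#2, #3, #4, #5, #6}: total 60.
Compare {#1, #3, #4, #5, #6}: total 61.
No size-5 selection does better; minimum is 59.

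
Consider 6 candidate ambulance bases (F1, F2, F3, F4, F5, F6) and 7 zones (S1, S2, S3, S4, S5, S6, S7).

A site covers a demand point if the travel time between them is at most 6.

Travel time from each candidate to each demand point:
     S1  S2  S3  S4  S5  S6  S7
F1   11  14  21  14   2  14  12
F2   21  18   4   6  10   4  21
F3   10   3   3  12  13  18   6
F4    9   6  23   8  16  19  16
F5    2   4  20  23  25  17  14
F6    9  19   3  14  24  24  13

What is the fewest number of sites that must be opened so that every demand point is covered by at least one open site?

Coverage sets (demand points within 6 of each site):
  F1: {S5}
  F2: {S3, S4, S6}
  F3: {S2, S3, S7}
  F4: {S2}
  F5: {S1, S2}
  F6: {S3}
No 3 sites suffice: every size-3 union leaves at least one demand point uncovered.
But {F1, F2, F3, F5} covers everything, so the minimum is 4.

4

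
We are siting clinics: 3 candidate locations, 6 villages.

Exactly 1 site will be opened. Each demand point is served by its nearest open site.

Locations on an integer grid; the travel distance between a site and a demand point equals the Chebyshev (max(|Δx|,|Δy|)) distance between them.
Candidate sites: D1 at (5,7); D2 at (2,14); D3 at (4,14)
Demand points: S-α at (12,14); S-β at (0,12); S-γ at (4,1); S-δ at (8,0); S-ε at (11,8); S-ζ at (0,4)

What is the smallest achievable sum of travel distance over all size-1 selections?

Open {D1}.
  S-α→D1 7, S-β→D1 5, S-γ→D1 6, S-δ→D1 7, S-ε→D1 6, S-ζ→D1 5  ⇒ total 36.
Compare {D3}: total 56.
Compare {D2}: total 58.

36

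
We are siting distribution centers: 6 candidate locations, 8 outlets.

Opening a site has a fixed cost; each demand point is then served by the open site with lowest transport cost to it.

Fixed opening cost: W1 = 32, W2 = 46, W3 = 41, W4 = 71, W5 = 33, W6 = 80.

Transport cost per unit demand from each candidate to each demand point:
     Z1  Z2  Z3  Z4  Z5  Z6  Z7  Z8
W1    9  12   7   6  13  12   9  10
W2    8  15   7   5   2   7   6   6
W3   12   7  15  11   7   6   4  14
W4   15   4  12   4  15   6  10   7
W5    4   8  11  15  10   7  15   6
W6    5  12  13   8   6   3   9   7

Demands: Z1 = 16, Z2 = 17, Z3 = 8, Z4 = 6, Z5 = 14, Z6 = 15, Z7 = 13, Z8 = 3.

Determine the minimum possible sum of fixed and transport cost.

Open {W2, W4, W5}: assign each demand point to its cheapest open site.
  Z1→W5 16×4=64, Z2→W4 17×4=68, Z3→W2 8×7=56, Z4→W4 6×4=24, Z5→W2 14×2=28, Z6→W4 15×6=90, Z7→W2 13×6=78, Z8→W2 3×6=18
  transport cost 426, fixed 150 → total 576.
Compare {W2, W3, W5}: transport cost 457 + fixed 120 = 577.
Compare {W2, W3, W4, W5}: transport cost 400 + fixed 191 = 591.
Compare {W2, W5}: transport cost 515 + fixed 79 = 594.
All other subsets cost ≥ 577. Minimum total cost: 576.

576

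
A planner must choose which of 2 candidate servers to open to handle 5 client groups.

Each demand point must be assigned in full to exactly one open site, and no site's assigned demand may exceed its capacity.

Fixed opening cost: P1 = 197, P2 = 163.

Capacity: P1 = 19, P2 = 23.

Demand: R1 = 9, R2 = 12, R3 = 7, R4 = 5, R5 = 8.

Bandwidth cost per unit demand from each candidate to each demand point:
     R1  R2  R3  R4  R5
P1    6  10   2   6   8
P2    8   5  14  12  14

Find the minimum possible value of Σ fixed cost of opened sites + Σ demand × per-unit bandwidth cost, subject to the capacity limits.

738

Open {P1, P2}; cheapest assignment that respects the capacities:
  P1 (cap 19, load 19): R2, R3 — cost 12×10 + 7×2 = 134
  P2 (cap 23, load 22): R1, R4, R5 — cost 9×8 + 5×12 + 8×14 = 244
  Shipping 378, fixed 360 → total 738.
  Any other capacity-feasible assignment to {P1, P2} ships for at least 378.
Total demand is 41 and no other set of sites has combined capacity ≥ 41, so {P1, P2} is the only feasible choice of open sites. Minimum: 738.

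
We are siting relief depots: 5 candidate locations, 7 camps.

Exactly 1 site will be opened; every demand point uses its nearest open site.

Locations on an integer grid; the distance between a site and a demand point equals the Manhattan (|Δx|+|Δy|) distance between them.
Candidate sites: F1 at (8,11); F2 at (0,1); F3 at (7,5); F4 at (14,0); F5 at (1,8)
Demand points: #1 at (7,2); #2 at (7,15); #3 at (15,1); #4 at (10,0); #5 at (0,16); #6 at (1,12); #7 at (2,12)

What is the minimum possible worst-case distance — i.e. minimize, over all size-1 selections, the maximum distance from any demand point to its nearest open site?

17

Open {F1}.
  Farthest demand point is #3 at distance 17 (to F1); all others are ≤ 17.
With {F3} the worst case is 18.
With {F2} the worst case is 21.
No size-1 selection achieves below 17.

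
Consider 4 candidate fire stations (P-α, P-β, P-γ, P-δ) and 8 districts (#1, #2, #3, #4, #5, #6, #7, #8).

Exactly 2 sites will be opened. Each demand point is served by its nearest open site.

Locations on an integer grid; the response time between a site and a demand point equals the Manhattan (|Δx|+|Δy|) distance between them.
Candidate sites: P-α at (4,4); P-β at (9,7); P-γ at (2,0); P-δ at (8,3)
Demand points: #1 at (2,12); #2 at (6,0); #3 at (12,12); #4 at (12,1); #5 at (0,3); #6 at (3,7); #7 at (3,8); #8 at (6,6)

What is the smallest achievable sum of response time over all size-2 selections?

Open {P-α, P-β}.
  #1→P-α 10, #2→P-α 6, #3→P-β 8, #4→P-β 9, #5→P-α 5, #6→P-α 4, #7→P-α 5, #8→P-α 4  ⇒ total 51.
Compare {P-α, P-δ}: total 52.
Compare {P-β, P-γ}: total 55.
No size-2 selection does better; minimum is 51.

51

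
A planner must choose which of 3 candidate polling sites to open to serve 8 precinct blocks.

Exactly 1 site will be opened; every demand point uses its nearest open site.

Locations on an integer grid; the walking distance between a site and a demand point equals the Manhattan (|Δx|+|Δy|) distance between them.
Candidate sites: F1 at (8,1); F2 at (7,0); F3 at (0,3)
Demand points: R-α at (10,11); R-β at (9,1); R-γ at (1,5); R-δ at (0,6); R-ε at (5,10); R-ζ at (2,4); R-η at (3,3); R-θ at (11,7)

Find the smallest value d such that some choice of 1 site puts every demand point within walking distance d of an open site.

Open {F1}.
  Farthest demand point is R-δ at walking distance 13 (to F1); all others are ≤ 13.
With {F2} the worst case is 14.
With {F3} the worst case is 18.
No size-1 selection achieves below 13.

13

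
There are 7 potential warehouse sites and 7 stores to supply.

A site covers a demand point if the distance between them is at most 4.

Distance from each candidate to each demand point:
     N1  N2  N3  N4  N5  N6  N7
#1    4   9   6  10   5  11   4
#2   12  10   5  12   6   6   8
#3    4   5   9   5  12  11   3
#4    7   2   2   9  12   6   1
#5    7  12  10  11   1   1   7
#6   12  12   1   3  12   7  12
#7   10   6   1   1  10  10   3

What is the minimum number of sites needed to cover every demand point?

4

Coverage sets (demand points within 4 of each site):
  #1: {N1, N7}
  #2: {}
  #3: {N1, N7}
  #4: {N2, N3, N7}
  #5: {N5, N6}
  #6: {N3, N4}
  #7: {N3, N4, N7}
No 3 sites suffice: every size-3 union leaves at least one demand point uncovered.
But {#1, #4, #5, #6} covers everything, so the minimum is 4.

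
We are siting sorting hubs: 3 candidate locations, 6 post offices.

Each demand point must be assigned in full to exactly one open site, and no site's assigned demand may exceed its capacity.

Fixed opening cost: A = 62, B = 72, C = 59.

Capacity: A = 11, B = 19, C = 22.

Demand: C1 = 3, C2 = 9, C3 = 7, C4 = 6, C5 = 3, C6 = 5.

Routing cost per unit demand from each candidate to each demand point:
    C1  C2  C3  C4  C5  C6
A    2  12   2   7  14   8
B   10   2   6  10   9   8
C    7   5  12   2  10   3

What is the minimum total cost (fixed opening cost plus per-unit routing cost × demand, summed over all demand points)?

266

Open {B, C}; cheapest assignment that respects the capacities:
  B (cap 19, load 19): C2, C3, C5 — cost 9×2 + 7×6 + 3×9 = 87
  C (cap 22, load 14): C1, C4, C6 — cost 3×7 + 6×2 + 5×3 = 48
  Shipping 135, fixed 131 → total 266.
  Any other capacity-feasible assignment to {B, C} ships for at least 135.
Compare {A, B, C}: its best feasible assignment gives total 285.
Compare {A, C}: its best feasible assignment gives total 350.
Every other set of open sites that can feasibly serve all demand totals ≥ 285 even under its best assignment. Minimum: 266.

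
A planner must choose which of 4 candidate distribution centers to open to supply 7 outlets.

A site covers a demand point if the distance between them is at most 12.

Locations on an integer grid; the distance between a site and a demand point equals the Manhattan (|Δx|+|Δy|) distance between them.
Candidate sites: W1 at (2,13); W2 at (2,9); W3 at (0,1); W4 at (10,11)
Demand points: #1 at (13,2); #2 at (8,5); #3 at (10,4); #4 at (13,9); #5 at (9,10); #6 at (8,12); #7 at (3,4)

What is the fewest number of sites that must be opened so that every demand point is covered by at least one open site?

2

Coverage sets (demand points within 12 of each site):
  W1: {#5, #6, #7}
  W2: {#2, #4, #5, #6, #7}
  W3: {#2, #7}
  W4: {#1, #2, #3, #4, #5, #6}
No single site covers all 7 demand points.
But {W1, W4} covers everything, so the minimum is 2.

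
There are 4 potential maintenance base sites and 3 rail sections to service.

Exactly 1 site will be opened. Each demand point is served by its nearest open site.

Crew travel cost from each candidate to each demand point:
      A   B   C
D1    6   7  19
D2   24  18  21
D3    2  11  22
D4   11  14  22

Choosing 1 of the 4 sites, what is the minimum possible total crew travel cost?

Open {D1}.
  A→D1 6, B→D1 7, C→D1 19  ⇒ total 32.
Compare {D3}: total 35.
Compare {D4}: total 47.
No size-1 selection does better; minimum is 32.

32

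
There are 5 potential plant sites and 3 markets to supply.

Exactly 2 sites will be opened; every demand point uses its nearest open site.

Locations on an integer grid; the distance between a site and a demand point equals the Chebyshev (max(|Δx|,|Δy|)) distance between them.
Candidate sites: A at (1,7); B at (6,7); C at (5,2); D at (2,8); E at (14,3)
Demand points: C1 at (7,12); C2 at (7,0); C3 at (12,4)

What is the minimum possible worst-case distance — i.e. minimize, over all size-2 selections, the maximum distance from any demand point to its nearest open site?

Open {B, C}.
  Farthest demand point is C3 at distance 6 (to B); all others are ≤ 6.
With {A, B} the worst case is 7.
With {A, C} the worst case is 7.
No size-2 selection achieves below 6.

6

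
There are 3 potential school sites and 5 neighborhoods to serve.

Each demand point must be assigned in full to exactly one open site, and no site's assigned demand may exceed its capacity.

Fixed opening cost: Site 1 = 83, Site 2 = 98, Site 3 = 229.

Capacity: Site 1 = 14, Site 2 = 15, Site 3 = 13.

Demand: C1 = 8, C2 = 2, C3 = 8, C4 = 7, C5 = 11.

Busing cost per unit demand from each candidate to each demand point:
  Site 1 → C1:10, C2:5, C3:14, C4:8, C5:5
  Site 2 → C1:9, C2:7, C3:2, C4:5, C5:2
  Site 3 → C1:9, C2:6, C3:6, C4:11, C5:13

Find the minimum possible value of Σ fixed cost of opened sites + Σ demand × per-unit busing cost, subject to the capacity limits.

Open {Site 1, Site 2, Site 3}; cheapest assignment that respects the capacities:
  Site 1 (cap 14, load 13): C2, C5 — cost 2×5 + 11×5 = 65
  Site 2 (cap 15, load 15): C3, C4 — cost 8×2 + 7×5 = 51
  Site 3 (cap 13, load 8): C1 — cost 8×9 = 72
  Shipping 188, fixed 410 → total 598.
  Any other capacity-feasible assignment to {Site 1, Site 2, Site 3} ships for at least 188.
Total demand is 36 and no other set of sites has combined capacity ≥ 36, so {Site 1, Site 2, Site 3} is the only feasible choice of open sites. Minimum: 598.

598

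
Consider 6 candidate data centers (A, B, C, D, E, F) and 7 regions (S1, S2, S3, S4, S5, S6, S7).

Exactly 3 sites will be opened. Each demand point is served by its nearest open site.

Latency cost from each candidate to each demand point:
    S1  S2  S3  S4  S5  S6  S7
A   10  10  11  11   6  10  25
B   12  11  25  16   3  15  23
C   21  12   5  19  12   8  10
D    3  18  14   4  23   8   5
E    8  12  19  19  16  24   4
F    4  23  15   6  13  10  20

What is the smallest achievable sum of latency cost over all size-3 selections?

Open {B, C, D}.
  S1→D 3, S2→B 11, S3→C 5, S4→D 4, S5→B 3, S6→C 8, S7→D 5  ⇒ total 39.
Compare {A, C, D}: total 41.
Compare {A, B, D}: total 44.
No size-3 selection does better; minimum is 39.

39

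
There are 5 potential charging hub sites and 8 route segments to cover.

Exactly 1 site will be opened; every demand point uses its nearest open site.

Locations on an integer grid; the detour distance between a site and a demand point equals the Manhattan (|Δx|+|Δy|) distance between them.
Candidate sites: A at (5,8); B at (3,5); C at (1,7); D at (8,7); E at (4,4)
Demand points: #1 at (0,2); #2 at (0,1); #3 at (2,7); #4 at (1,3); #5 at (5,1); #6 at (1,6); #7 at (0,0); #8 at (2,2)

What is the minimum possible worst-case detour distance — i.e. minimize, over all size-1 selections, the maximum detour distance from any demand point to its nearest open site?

8

Open {B}.
  Farthest demand point is #7 at detour distance 8 (to B); all others are ≤ 8.
With {E} the worst case is 8.
With {C} the worst case is 10.
No size-1 selection achieves below 8.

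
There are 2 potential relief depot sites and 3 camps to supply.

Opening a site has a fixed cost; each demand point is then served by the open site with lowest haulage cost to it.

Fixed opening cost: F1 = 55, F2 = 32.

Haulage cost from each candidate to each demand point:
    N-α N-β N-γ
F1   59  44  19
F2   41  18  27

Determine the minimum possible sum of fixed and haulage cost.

118

Open {F2}: assign each demand point to its cheapest open site.
  N-α→F2 41, N-β→F2 18, N-γ→F2 27
  haulage cost 86, fixed 32 → total 118.
Compare {F1, F2}: haulage cost 78 + fixed 87 = 165.
Compare {F1}: haulage cost 122 + fixed 55 = 177.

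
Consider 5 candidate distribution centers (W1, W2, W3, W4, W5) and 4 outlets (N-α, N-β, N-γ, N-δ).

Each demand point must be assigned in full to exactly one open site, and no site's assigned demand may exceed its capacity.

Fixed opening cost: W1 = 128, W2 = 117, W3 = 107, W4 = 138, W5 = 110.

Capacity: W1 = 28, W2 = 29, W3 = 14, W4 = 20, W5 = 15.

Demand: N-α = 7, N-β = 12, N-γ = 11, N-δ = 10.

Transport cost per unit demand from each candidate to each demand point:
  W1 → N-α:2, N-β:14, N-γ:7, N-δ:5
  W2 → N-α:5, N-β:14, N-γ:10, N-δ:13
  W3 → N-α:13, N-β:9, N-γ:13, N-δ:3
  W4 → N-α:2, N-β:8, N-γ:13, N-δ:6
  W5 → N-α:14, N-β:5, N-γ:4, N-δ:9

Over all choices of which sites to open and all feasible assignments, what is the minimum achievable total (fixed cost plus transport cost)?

Open {W1, W5}; cheapest assignment that respects the capacities:
  W1 (cap 28, load 28): N-α, N-γ, N-δ — cost 7×2 + 11×7 + 10×5 = 141
  W5 (cap 15, load 12): N-β — cost 12×5 = 60
  Shipping 201, fixed 238 → total 439.
  Any other capacity-feasible assignment to {W1, W5} ships for at least 201.
Compare {W1, W3}: its best feasible assignment gives total 484.
Compare {W1, W4}: its best feasible assignment gives total 503.
Every other set of open sites that can feasibly serve all demand totals ≥ 484 even under its best assignment. Minimum: 439.

439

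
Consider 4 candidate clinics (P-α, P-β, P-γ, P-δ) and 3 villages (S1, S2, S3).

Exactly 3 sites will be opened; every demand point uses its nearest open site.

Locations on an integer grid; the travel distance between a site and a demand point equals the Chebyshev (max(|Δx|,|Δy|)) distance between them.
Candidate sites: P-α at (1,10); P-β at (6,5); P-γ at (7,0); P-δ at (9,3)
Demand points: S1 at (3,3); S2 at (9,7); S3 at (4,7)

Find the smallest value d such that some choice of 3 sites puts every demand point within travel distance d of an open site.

Open {P-α, P-β, P-γ}.
  Farthest demand point is S1 at travel distance 3 (to P-β); all others are ≤ 3.
With {P-α, P-β, P-δ} the worst case is 3.
With {P-β, P-γ, P-δ} the worst case is 3.
No size-3 selection achieves below 3.

3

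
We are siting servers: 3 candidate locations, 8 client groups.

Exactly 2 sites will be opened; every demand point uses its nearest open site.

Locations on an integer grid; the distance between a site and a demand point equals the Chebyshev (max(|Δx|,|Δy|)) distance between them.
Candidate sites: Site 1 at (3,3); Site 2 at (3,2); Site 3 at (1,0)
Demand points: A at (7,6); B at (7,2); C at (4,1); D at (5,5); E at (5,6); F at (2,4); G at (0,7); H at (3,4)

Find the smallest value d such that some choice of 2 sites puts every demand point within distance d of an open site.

Open {Site 1, Site 2}.
  Farthest demand point is A at distance 4 (to Site 1); all others are ≤ 4.
With {Site 1, Site 3} the worst case is 4.
With {Site 2, Site 3} the worst case is 5.
No size-2 selection achieves below 4.

4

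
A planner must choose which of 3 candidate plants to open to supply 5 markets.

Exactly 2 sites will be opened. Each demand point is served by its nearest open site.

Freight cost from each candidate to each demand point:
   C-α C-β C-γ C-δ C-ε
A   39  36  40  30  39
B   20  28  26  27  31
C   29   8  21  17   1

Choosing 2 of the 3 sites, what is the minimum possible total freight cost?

67

Open {B, C}.
  C-α→B 20, C-β→C 8, C-γ→C 21, C-δ→C 17, C-ε→C 1  ⇒ total 67.
Compare {A, C}: total 76.
Compare {A, B}: total 132.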